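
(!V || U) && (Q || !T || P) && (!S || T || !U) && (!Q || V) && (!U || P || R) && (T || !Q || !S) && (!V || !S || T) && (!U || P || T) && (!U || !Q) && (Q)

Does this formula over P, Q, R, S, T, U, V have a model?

No

From the singleton clause (Q), Q = true.
From the singleton clause (V), V = true.
From the singleton clause (U), U = true.
That conflicts with the unit clause (!U).
No assignment satisfies every clause.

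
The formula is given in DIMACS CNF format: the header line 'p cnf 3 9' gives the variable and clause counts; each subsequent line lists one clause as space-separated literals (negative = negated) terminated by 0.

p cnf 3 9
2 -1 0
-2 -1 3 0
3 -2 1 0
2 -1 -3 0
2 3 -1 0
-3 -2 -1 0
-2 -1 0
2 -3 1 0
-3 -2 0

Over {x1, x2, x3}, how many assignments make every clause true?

There are 2^3 = 8 truth assignments over (x1, x2, x3).
Check each against the 9 clauses (columns in the order x1, x2, x3):
  F F F  ✓ satisfies all
  F F T  ✗ fails (x2 ∨ ¬x3 ∨ x1)
  F T F  ✗ fails (x3 ∨ ¬x2 ∨ x1)
  F T T  ✗ fails (¬x3 ∨ ¬x2)
  T F F  ✗ fails (x2 ∨ ¬x1)
  T F T  ✗ fails (x2 ∨ ¬x1)
  T T F  ✗ fails (¬x2 ∨ ¬x1 ∨ x3)
  T T T  ✗ fails (¬x3 ∨ ¬x2 ∨ ¬x1)
1 of the 8 rows is a model.

1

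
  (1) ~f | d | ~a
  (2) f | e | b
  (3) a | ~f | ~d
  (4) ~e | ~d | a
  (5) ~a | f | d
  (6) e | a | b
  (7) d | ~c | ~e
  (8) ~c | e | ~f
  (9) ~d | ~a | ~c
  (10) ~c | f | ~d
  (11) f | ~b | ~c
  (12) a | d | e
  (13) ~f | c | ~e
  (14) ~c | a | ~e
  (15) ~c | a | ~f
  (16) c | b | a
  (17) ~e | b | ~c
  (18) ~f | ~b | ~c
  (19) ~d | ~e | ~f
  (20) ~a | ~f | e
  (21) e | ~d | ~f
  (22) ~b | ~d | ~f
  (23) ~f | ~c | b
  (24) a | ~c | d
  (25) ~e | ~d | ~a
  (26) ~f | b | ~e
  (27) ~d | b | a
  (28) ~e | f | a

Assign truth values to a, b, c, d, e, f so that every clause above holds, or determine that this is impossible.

a: 0; b: 1; c: 0; d: 1; e: 0; f: 0

Case f = 0:
Case e = 0:
Unit clause (b) forces b = 1.
Unit clause (~c) forces c = 0.
Case a = 0:
Unit clause (d) forces d = 1.
All clauses are satisfied.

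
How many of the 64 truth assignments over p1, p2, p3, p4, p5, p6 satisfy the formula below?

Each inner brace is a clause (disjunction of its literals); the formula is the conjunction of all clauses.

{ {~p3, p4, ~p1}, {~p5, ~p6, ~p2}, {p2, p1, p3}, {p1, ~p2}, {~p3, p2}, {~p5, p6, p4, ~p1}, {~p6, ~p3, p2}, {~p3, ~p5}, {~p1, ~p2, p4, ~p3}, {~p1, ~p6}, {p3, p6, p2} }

There are 2^6 = 64 truth assignments over (p1, p2, p3, p4, p5, p6).
Split on p5. With p5 = 1, the clauses containing p5 are satisfied and ~p5 drops from the rest; 1 of the 2^5 = 32 assignments to the other variables satisfy what remains.
With p5 = 0, by the same count on the reduced clause set, 3 assignments work.
(One model: p1=T, p2=T, p3=F, p4=F, p5=F, p6=F.)
Total: 1 + 3 = 4.

4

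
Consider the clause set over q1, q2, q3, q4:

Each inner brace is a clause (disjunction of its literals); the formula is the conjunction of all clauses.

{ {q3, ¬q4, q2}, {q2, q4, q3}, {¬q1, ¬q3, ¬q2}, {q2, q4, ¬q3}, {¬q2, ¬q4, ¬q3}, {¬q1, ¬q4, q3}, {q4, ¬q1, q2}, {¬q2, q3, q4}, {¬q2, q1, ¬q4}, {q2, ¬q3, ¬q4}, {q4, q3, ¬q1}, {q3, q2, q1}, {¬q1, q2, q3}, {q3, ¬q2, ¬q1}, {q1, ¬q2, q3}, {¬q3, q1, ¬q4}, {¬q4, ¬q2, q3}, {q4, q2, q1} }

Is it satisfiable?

Try q3 = True.
Try q1 = False.
From the singleton clause (¬q4), q4 = False.
From the singleton clause (q2), q2 = True.
This assignment satisfies each clause.
A satisfying assignment: q1 ↦ False,  q2 ↦ True,  q3 ↦ True,  q4 ↦ False.

Yes, satisfiable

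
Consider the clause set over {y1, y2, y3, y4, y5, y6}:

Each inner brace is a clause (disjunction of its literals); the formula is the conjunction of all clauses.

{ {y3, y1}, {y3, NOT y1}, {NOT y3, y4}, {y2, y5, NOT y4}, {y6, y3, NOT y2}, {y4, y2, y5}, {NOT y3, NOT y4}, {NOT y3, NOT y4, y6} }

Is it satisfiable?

Unsatisfiable

Branch on y3: set y3 = true.
The clause (y4) is unit, so y4 = true.
Now (NOT y4) is unsatisfied and unit — conflict.
So y3 must be the other value — set y3 = false.
The clause (y1) is unit, so y1 = true.
Now (NOT y1) is unsatisfied and unit — conflict.
Either choice for y3 ends in contradiction.
No assignment satisfies every clause.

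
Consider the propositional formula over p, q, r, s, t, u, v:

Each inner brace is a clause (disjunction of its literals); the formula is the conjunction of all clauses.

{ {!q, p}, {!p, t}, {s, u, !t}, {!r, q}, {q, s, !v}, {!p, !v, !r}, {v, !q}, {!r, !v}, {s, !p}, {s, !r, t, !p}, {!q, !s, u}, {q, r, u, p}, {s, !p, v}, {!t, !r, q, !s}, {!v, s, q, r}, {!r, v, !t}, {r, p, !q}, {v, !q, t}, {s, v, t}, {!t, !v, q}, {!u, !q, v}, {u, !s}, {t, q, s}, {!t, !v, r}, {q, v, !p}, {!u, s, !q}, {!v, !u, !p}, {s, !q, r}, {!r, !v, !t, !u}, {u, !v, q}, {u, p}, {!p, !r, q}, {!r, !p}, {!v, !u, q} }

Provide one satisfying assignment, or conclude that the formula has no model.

Branch on q: set q = false.
The clause (!r) is unit, so r = false.
Branch on p: set p = false.
The clause (u) is unit, so u = true.
The clause (!v) is unit, so v = false.
Branch on s: set s = false.
The clause (t) is unit, so t = true.
Every clause now holds.

p ↦ false; q ↦ false; r ↦ false; s ↦ false; t ↦ true; u ↦ true; v ↦ false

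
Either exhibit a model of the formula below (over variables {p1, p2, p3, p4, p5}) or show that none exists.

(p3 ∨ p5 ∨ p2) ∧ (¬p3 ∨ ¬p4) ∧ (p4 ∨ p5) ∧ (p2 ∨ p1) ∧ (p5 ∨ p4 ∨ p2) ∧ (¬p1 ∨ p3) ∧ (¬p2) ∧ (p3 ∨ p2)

The clause (¬p2) is unit, so p2 = False.
The clause (p1) is unit, so p1 = True.
The clause (p3) is unit, so p3 = True.
The clause (¬p4) is unit, so p4 = False.
The clause (p5) is unit, so p5 = True.
Every clause now holds.

p1: True, p2: False, p3: True, p4: False, p5: True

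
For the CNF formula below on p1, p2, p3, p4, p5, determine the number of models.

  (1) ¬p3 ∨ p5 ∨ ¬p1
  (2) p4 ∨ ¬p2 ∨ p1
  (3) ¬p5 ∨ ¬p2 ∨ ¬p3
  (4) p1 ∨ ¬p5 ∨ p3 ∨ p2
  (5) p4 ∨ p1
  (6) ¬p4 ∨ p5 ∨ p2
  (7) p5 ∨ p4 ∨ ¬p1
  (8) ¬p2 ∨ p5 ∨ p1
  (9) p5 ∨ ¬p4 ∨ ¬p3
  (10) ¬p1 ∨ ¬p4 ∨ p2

There are 2^5 = 32 truth assignments over (p1, p2, p3, p4, p5).
Split on p2. With p2 = True, the clauses containing p2 are satisfied and ¬p2 drops from the rest; 4 of the 2^4 = 16 assignments to the other variables satisfy what remains.
With p2 = False, by the same count on the reduced clause set, 3 assignments work.
Total: 4 + 3 = 7.

7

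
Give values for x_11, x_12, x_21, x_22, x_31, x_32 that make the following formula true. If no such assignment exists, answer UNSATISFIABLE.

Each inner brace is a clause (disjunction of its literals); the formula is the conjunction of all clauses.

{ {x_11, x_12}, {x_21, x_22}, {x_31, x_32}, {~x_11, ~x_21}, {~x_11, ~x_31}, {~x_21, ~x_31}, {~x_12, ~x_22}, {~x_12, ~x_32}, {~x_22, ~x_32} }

Try x_11 = 1.
(~x_21) alone gives x_21 = 0.
(x_22) alone gives x_22 = 1.
(~x_31) alone gives x_31 = 0.
(x_32) alone gives x_32 = 1.
Now (~x_32) is unsatisfied and unit — conflict.
Undo x_11 and try x_11 = 0.
(x_12) alone gives x_12 = 1.
(~x_22) alone gives x_22 = 0.
(x_21) alone gives x_21 = 1.
(~x_31) alone gives x_31 = 0.
(x_32) alone gives x_32 = 1.
Now (~x_32) is unsatisfied and unit — conflict.
Both values of x_11 lead to a conflict.

UNSATISFIABLE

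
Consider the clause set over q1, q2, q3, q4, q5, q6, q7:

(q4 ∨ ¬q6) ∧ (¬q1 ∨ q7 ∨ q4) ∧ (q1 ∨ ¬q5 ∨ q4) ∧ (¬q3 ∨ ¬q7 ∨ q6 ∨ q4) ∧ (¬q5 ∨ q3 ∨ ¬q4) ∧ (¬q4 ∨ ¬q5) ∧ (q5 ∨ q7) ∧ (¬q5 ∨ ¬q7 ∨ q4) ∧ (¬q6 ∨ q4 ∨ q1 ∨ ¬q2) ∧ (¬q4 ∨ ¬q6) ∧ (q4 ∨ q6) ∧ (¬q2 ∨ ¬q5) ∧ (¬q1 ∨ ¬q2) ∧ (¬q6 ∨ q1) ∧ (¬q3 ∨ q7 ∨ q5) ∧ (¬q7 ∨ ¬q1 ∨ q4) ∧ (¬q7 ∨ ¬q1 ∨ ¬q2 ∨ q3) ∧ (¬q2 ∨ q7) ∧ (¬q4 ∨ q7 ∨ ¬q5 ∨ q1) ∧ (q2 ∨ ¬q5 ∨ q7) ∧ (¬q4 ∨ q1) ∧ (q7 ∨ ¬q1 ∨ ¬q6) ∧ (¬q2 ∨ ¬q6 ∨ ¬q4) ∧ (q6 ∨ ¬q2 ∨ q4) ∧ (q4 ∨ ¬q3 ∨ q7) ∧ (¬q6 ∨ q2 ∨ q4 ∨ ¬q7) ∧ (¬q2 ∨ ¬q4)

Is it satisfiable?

Case q4 = True:
The clause (¬q5) is unit, so q5 = False.
The clause (q7) is unit, so q7 = True.
The clause (¬q6) is unit, so q6 = False.
The clause (q1) is unit, so q1 = True.
The clause (¬q2) is unit, so q2 = False.
No clause remains; q3 is free.
A satisfying assignment: q1: True, q2: False, q3: False, q4: True, q5: False, q6: False, q7: True.

Yes, satisfiable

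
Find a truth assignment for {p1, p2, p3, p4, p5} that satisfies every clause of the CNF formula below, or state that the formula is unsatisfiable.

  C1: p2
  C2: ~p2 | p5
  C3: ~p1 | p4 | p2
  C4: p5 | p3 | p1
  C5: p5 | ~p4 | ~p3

The clause (p2) is unit, so p2 = 1.
The clause (p5) is unit, so p5 = 1.
All clauses hold; p1, p3, p4 can take either value.

p1: 0; p2: 1; p3: 0; p4: 1; p5: 1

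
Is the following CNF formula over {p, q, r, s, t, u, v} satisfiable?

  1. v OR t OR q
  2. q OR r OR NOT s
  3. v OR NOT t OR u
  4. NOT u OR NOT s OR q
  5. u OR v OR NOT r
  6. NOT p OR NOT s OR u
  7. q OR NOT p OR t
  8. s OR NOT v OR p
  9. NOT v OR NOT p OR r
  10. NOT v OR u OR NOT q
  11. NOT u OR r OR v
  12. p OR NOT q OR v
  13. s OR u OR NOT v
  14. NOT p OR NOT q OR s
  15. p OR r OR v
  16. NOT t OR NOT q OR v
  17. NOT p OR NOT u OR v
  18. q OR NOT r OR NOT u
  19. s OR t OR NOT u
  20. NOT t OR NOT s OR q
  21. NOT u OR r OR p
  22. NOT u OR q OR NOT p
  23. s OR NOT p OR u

Yes

Branch on v: set v = true.
Branch on s: set s = true.
Branch on q: set q = true.
From the singleton clause (u), u = true.
Branch on p: set p = true.
From the singleton clause (r), r = true.
All clauses hold; t can take either value.
A satisfying assignment: p: true, q: true, r: true, s: true, t: true, u: true, v: true.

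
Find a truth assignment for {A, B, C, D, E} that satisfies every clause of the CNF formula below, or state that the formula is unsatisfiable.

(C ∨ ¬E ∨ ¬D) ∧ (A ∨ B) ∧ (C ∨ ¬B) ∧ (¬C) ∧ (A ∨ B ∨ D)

Unit clause (¬C) forces C = False.
Unit clause (¬B) forces B = False.
Unit clause (A) forces A = True.
Case E = False:
Every clause is now satisfied; D is unconstrained.

A: True; B: False; C: False; D: True; E: False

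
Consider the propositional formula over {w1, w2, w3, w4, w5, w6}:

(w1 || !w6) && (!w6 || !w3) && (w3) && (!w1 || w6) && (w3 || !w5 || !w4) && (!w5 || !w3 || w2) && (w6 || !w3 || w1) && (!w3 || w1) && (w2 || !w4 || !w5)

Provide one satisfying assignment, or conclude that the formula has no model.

UNSATISFIABLE

From the singleton clause (w3), w3 = true.
From the singleton clause (!w6), w6 = false.
From the singleton clause (!w1), w1 = false.
That conflicts with the unit clause (w1).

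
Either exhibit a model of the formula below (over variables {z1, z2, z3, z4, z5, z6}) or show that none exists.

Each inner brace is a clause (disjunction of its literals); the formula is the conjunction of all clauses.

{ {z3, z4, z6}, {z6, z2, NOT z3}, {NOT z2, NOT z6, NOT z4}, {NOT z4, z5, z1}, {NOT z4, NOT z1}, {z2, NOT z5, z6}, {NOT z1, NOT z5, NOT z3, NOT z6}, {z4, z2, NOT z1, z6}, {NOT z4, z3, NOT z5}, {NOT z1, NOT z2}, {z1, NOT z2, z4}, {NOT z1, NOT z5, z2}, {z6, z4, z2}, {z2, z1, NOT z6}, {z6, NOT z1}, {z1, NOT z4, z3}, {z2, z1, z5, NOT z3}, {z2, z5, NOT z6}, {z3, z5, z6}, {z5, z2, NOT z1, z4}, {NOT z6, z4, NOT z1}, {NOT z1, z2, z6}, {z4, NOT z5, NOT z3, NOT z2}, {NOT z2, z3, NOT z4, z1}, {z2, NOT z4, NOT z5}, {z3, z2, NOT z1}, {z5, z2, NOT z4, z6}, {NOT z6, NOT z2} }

z1=false; z2=true; z3=true; z4=true; z5=true; z6=false

Branch on z4: set z4 = true.
(NOT z1) alone gives z1 = false.
(z5) alone gives z5 = true.
(z3) alone gives z3 = true.
(z2) alone gives z2 = true.
(NOT z6) alone gives z6 = false.
Every clause now holds.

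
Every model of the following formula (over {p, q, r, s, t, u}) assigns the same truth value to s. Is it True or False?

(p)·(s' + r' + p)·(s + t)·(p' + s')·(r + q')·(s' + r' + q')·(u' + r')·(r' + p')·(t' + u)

False

Suppose s = 1.
(p) alone gives p = 1.
That conflicts with the unit clause (p').
So every satisfying assignment has s = False.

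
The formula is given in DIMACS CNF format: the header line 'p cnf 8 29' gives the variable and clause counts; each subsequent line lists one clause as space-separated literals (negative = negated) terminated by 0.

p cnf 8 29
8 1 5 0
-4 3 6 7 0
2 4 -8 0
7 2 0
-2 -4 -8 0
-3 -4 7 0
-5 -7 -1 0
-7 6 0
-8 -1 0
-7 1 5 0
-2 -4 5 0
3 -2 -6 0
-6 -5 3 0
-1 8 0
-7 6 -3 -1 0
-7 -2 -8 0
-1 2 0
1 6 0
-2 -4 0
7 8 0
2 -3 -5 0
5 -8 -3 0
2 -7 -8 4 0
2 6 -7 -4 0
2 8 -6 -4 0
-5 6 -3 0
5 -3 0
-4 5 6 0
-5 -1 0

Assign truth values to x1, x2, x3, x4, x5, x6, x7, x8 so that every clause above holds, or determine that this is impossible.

Branch on x7: set x7 = True.
Unit clause (x6) forces x6 = True.
Branch on x5: set x5 = True.
Unit clause (¬x1) forces x1 = False.
Unit clause (x3) forces x3 = True.
Unit clause (x2) forces x2 = True.
Unit clause (¬x8) forces x8 = False.
Unit clause (¬x4) forces x4 = False.
Every clause now holds.

x1: False,  x2: True,  x3: True,  x4: False,  x5: True,  x6: True,  x7: True,  x8: False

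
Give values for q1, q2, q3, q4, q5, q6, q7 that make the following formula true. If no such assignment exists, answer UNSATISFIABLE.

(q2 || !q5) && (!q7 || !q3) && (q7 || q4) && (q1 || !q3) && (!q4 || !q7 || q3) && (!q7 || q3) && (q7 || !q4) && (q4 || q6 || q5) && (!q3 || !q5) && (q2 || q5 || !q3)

UNSATISFIABLE

Try q2 = true.
Try q7 = false.
The clause (q4) is unit, so q4 = true.
That conflicts with the unit clause (!q4).
Undo q7 and try q7 = true.
The clause (!q3) is unit, so q3 = false.
That conflicts with the unit clause (q3).
Either choice for q7 ends in contradiction.
Undo q2 and try q2 = false.
The clause (!q5) is unit, so q5 = false.
The clause (!q3) is unit, so q3 = false.
The clause (!q7) is unit, so q7 = false.
The clause (q4) is unit, so q4 = true.
That conflicts with the unit clause (!q4).
Either choice for q2 ends in contradiction.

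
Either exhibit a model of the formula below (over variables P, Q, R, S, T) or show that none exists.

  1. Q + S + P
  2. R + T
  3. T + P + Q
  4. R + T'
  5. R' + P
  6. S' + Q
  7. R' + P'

Case R = 1:
From the singleton clause (P), P = 1.
That conflicts with the unit clause (P').
So R must be the other value — set R = 0.
From the singleton clause (T), T = 1.
That conflicts with the unit clause (T').
Either choice for R ends in contradiction.

UNSATISFIABLE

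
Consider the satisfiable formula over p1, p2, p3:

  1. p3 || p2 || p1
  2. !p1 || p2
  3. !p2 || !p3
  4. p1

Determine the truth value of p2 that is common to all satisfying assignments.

True

Suppose p2 = false.
Unit clause (!p1) forces p1 = false.
Now (p1) is unsatisfied and unit — conflict.
So every satisfying assignment has p2 = True.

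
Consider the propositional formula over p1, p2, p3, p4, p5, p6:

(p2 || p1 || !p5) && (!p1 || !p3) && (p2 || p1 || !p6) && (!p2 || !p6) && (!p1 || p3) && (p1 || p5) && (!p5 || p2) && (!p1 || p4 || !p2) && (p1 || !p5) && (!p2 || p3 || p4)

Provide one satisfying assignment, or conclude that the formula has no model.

UNSATISFIABLE

Try p1 = false.
(p5) alone gives p5 = true.
Now (!p5) is unsatisfied and unit — conflict.
Undo p1 and try p1 = true.
(!p3) alone gives p3 = false.
Now (p3) is unsatisfied and unit — conflict.
Both values of p1 lead to a conflict.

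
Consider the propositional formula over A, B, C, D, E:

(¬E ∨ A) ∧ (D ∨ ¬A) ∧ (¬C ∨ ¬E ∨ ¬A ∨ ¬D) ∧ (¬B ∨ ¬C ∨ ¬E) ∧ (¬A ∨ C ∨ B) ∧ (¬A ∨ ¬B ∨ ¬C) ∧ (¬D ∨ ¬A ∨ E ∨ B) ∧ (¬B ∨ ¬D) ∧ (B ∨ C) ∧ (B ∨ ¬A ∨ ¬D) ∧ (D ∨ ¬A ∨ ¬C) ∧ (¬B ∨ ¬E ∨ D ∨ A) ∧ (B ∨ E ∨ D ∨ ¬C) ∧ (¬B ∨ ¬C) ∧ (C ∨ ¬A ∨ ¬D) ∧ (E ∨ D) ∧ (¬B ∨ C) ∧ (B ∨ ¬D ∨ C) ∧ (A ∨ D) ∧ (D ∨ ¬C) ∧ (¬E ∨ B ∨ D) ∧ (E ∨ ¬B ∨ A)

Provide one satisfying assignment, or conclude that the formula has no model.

A=False,  B=False,  C=True,  D=True,  E=False

Try E = False.
From the singleton clause (D), D = True.
From the singleton clause (¬B), B = False.
From the singleton clause (¬A), A = False.
From the singleton clause (C), C = True.
This assignment satisfies each clause.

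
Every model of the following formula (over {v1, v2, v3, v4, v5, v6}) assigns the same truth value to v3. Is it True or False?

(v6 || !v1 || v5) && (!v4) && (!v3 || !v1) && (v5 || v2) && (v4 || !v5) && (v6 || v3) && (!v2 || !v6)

True

Suppose v3 = false.
(!v4) alone gives v4 = false.
(!v5) alone gives v5 = false.
(v2) alone gives v2 = true.
(v6) alone gives v6 = true.
That conflicts with the unit clause (!v6).
So every satisfying assignment has v3 = True.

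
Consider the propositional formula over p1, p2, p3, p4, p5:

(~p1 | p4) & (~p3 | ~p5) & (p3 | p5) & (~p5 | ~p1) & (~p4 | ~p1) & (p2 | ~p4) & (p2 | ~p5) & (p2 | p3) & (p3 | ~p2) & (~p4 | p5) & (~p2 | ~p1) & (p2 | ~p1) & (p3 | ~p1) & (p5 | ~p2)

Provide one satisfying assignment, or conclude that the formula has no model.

Branch on p1: set p1 = 0.
Branch on p3: set p3 = 1.
(~p5) alone gives p5 = 0.
(~p4) alone gives p4 = 0.
(~p2) alone gives p2 = 0.
All clauses are satisfied.

p1: 0,  p2: 0,  p3: 1,  p4: 0,  p5: 0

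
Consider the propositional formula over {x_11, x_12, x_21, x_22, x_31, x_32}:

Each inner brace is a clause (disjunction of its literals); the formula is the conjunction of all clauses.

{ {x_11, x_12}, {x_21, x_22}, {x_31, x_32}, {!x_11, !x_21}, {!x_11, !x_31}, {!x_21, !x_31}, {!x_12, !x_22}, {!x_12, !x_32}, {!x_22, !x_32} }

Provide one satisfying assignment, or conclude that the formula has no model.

UNSATISFIABLE

Try x_11 = true.
From the singleton clause (!x_21), x_21 = false.
From the singleton clause (x_22), x_22 = true.
From the singleton clause (!x_31), x_31 = false.
From the singleton clause (x_32), x_32 = true.
Now (!x_32) is unsatisfied and unit — conflict.
Undo x_11 and try x_11 = false.
From the singleton clause (x_12), x_12 = true.
From the singleton clause (!x_22), x_22 = false.
From the singleton clause (x_21), x_21 = true.
From the singleton clause (!x_31), x_31 = false.
From the singleton clause (x_32), x_32 = true.
Now (!x_32) is unsatisfied and unit — conflict.
Either choice for x_11 ends in contradiction.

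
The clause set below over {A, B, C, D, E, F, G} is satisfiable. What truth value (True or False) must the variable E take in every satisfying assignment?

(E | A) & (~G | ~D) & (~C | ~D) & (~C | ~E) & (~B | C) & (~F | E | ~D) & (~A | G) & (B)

Suppose E = 1.
The clause (~C) is unit, so C = 0.
The clause (~B) is unit, so B = 0.
Now (B) is unsatisfied and unit — conflict.
So every satisfying assignment has E = False.

False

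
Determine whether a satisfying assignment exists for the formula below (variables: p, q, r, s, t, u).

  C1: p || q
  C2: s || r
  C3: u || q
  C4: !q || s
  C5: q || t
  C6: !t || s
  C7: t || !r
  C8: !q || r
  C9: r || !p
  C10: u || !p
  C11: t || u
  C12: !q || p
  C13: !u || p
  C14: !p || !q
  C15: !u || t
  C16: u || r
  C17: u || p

Yes, satisfiable

Suppose p = true.
(r) alone gives r = true.
(t) alone gives t = true.
(s) alone gives s = true.
(u) alone gives u = true.
(!q) alone gives q = false.
Every clause now holds.
A satisfying assignment: p=true; q=false; r=true; s=true; t=true; u=true.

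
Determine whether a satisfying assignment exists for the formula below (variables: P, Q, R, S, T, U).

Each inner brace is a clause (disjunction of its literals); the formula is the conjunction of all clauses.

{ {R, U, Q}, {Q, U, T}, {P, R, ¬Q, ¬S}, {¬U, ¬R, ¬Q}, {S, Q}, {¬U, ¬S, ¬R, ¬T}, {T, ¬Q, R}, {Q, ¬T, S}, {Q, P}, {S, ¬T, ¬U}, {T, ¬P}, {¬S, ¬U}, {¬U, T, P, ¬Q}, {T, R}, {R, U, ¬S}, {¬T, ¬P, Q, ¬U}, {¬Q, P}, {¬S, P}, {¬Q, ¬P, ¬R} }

Try S = False.
Unit clause (Q) forces Q = True.
Unit clause (P) forces P = True.
Unit clause (T) forces T = True.
Unit clause (¬U) forces U = False.
Unit clause (¬R) forces R = False.
This assignment satisfies each clause.
A satisfying assignment: P ↦ True,  Q ↦ True,  R ↦ False,  S ↦ False,  T ↦ True,  U ↦ False.

Satisfiable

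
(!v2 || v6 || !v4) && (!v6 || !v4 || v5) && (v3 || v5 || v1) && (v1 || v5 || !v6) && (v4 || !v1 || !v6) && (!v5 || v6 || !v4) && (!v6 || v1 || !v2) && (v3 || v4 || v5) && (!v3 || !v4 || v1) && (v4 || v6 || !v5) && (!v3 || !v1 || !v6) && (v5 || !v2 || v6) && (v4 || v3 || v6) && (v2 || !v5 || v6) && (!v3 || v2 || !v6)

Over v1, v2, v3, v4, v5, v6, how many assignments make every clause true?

There are 2^6 = 64 truth assignments over (v1, v2, v3, v4, v5, v6).
Split on v3. With v3 = true, the clauses containing v3 are satisfied and !v3 drops from the rest; 3 of the 2^5 = 32 assignments to the other variables satisfy what remains.
With v3 = false, by the same count on the reduced clause set, 5 assignments work.
Total: 3 + 5 = 8.

8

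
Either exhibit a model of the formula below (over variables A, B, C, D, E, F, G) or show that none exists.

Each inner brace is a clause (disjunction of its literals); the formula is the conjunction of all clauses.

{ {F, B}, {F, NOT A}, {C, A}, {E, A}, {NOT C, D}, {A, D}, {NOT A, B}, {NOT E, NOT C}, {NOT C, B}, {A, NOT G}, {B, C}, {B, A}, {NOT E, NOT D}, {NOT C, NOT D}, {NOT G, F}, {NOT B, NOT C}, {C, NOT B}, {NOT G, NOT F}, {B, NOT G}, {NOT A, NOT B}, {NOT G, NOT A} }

Branch on F: set F = true.
From the singleton clause (NOT G), G = false.
Branch on C: set C = true.
From the singleton clause (D), D = true.
That conflicts with the unit clause (NOT D).
Backtrack on C: now try C = false.
From the singleton clause (A), A = true.
From the singleton clause (B), B = true.
That conflicts with the unit clause (NOT B).
Either choice for C ends in contradiction.
Backtrack on F: now try F = false.
From the singleton clause (B), B = true.
From the singleton clause (NOT A), A = false.
From the singleton clause (C), C = true.
That conflicts with the unit clause (NOT C).
Either choice for F ends in contradiction.

UNSATISFIABLE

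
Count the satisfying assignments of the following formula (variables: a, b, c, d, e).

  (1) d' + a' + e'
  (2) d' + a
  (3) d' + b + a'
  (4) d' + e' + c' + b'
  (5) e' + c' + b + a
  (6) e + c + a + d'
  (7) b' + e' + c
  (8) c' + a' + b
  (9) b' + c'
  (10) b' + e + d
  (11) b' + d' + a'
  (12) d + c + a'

There are 2^5 = 32 truth assignments over (a, b, c, d, e).
Split on c. With c = 1, the clauses containing c are satisfied and c' drops from the rest; 1 of the 2^4 = 16 assignments to the other variables satisfy what remains.
With c = 0, by the same count on the reduced clause set, 2 assignments work.
(One model: a=F, b=F, c=F, d=F, e=F.)
Total: 1 + 2 = 3.

3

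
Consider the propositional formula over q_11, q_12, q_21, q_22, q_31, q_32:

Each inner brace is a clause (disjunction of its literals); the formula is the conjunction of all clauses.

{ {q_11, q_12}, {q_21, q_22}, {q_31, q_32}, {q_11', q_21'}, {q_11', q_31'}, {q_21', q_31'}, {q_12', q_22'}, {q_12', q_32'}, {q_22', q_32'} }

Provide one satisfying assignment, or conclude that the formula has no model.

UNSATISFIABLE

Branch on q_11: set q_11 = 1.
The clause (q_21') is unit, so q_21 = 0.
The clause (q_22) is unit, so q_22 = 1.
The clause (q_31') is unit, so q_31 = 0.
The clause (q_32) is unit, so q_32 = 1.
Now (q_32') is unsatisfied and unit — conflict.
Undo q_11 and try q_11 = 0.
The clause (q_12) is unit, so q_12 = 1.
The clause (q_22') is unit, so q_22 = 0.
The clause (q_21) is unit, so q_21 = 1.
The clause (q_31') is unit, so q_31 = 0.
The clause (q_32) is unit, so q_32 = 1.
Now (q_32') is unsatisfied and unit — conflict.
Neither q_11 = 1 nor q_11 = 0 works.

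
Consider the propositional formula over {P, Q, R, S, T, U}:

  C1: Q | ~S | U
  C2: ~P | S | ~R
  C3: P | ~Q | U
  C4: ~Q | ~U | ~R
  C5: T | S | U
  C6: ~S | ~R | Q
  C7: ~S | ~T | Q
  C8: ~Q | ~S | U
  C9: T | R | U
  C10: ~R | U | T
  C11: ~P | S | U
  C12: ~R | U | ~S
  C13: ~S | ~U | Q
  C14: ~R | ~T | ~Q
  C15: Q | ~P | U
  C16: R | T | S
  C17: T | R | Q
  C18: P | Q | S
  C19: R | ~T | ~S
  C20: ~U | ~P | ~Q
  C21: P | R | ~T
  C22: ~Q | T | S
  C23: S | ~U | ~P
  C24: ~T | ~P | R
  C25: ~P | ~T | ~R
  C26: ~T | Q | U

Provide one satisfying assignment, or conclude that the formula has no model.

P ↦ 0, Q ↦ 1, R ↦ 0, S ↦ 1, T ↦ 0, U ↦ 1

Branch on Q: set Q = 1.
Branch on P: set P = 0.
(U) alone gives U = 1.
(~R) alone gives R = 0.
(~T) alone gives T = 0.
(S) alone gives S = 1.
All clauses are satisfied.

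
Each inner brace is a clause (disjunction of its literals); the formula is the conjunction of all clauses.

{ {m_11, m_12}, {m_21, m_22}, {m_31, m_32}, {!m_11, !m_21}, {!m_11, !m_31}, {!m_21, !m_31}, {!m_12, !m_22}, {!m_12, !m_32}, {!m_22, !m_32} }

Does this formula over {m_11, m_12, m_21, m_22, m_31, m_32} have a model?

Case m_11 = true:
(!m_21) alone gives m_21 = false.
(m_22) alone gives m_22 = true.
(!m_31) alone gives m_31 = false.
(m_32) alone gives m_32 = true.
That conflicts with the unit clause (!m_32).
Undo m_11 and try m_11 = false.
(m_12) alone gives m_12 = true.
(!m_22) alone gives m_22 = false.
(m_21) alone gives m_21 = true.
(!m_31) alone gives m_31 = false.
(m_32) alone gives m_32 = true.
That conflicts with the unit clause (!m_32).
Either choice for m_11 ends in contradiction.
No assignment satisfies every clause.

Unsatisfiable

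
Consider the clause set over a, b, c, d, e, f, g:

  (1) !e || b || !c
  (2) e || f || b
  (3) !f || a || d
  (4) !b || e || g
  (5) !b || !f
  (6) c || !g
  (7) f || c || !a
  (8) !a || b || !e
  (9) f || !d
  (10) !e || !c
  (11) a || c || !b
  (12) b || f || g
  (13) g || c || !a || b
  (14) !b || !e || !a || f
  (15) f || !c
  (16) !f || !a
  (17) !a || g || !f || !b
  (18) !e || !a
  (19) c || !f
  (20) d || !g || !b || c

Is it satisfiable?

Suppose b = false.
Suppose e = false.
Unit clause (f) forces f = true.
Unit clause (!a) forces a = false.
Unit clause (d) forces d = true.
Unit clause (c) forces c = true.
All clauses hold; g can take either value.
A satisfying assignment: a ↦ false, b ↦ false, c ↦ true, d ↦ true, e ↦ false, f ↦ true, g ↦ false.

Satisfiable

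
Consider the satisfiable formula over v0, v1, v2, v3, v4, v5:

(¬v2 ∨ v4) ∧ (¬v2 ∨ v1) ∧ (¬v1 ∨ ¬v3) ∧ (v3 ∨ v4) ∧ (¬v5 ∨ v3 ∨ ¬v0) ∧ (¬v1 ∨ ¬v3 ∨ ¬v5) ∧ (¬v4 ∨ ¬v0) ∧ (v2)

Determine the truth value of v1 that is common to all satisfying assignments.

Suppose v1 = False.
The clause (¬v2) is unit, so v2 = False.
Now (v2) is unsatisfied and unit — conflict.
So every satisfying assignment has v1 = True.

True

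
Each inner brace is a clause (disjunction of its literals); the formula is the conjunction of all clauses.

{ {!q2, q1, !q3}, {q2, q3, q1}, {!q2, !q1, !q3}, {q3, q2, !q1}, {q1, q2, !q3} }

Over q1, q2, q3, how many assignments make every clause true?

3

There are 2^3 = 8 truth assignments over (q1, q2, q3).
Check each against the 5 clauses (columns in the order q1, q2, q3):
  F F F  ✗ fails (q2 || q3 || q1)
  F F T  ✗ fails (q1 || q2 || !q3)
  F T F  ✓ satisfies all
  F T T  ✗ fails (!q2 || q1 || !q3)
  T F F  ✗ fails (q3 || q2 || !q1)
  T F T  ✓ satisfies all
  T T F  ✓ satisfies all
  T T T  ✗ fails (!q2 || !q1 || !q3)
3 of the 8 rows are models.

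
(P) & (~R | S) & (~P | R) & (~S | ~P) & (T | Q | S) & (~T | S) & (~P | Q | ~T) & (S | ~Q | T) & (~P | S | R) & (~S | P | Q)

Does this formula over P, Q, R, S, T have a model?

Unsatisfiable

The clause (P) is unit, so P = 1.
The clause (R) is unit, so R = 1.
The clause (S) is unit, so S = 1.
Now (~S) is unsatisfied and unit — conflict.
No assignment satisfies every clause.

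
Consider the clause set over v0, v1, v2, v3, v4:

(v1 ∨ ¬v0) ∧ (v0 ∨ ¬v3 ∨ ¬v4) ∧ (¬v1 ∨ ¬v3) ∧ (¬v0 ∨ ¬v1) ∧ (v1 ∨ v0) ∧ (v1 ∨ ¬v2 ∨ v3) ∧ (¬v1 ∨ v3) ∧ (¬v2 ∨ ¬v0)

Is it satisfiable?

Suppose v1 = True.
The clause (¬v3) is unit, so v3 = False.
That conflicts with the unit clause (v3).
That branch fails; take v1 = False instead.
The clause (¬v0) is unit, so v0 = False.
That conflicts with the unit clause (v0).
Either choice for v1 ends in contradiction.
No assignment satisfies every clause.

No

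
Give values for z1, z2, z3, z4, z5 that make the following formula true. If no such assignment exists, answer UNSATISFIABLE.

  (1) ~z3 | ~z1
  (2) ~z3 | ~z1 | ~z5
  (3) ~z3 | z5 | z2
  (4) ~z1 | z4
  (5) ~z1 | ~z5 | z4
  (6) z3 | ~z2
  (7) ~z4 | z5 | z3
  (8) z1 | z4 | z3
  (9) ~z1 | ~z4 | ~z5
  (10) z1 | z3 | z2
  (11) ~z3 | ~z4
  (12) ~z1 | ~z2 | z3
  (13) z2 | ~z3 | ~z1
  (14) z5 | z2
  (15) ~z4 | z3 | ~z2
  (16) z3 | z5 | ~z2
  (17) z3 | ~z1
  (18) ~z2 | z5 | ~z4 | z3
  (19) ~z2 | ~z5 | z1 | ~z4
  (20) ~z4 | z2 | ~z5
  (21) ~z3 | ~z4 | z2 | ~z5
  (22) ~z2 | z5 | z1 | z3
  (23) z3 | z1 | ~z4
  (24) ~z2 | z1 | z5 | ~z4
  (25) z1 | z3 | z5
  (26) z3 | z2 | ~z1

z1=0; z2=0; z3=1; z4=0; z5=1

Suppose z3 = 1.
The clause (~z1) is unit, so z1 = 0.
The clause (~z4) is unit, so z4 = 0.
Suppose z5 = 1.
All clauses hold; z2 can take either value.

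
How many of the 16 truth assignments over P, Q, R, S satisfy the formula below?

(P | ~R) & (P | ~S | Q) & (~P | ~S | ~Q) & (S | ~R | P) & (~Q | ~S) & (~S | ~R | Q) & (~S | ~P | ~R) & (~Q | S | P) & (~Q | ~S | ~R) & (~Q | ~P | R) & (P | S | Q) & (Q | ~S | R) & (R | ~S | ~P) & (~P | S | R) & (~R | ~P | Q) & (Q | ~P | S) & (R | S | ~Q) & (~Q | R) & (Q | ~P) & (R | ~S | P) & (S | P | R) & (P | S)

There are 2^4 = 16 truth assignments over (P, Q, R, S).
Check each against the 22 clauses (columns in the order P, Q, R, S):
  F F F F  ✗ fails (P | S | Q)
  F F F T  ✗ fails (P | ~S | Q)
  F F T F  ✗ fails (P | ~R)
  F F T T  ✗ fails (P | ~R)
  F T F F  ✗ fails (~Q | S | P)
  F T F T  ✗ fails (~Q | ~S)
  F T T F  ✗ fails (P | ~R)
  F T T T  ✗ fails (P | ~R)
  T F F F  ✗ fails (~P | S | R)
  T F F T  ✗ fails (Q | ~S | R)
  T F T F  ✗ fails (~R | ~P | Q)
  T F T T  ✗ fails (~S | ~R | Q)
  T T F F  ✗ fails (~Q | ~P | R)
  T T F T  ✗ fails (~P | ~S | ~Q)
  T T T F  ✓ satisfies all
  T T T T  ✗ fails (~P | ~S | ~Q)
1 of the 16 rows is a model.

1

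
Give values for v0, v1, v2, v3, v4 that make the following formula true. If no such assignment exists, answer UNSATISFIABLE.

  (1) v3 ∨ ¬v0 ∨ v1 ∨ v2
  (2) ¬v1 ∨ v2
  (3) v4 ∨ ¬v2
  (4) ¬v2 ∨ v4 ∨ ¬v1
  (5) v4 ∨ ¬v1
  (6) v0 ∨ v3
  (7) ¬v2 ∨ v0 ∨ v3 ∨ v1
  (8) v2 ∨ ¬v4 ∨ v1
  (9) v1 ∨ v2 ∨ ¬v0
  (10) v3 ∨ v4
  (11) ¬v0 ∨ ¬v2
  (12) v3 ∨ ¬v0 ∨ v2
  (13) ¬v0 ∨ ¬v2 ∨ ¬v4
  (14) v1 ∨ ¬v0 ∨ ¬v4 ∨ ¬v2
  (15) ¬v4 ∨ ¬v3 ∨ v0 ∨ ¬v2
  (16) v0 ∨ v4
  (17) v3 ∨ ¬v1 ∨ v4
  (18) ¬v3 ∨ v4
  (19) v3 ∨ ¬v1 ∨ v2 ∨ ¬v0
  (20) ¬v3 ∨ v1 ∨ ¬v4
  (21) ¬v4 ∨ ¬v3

UNSATISFIABLE

Case v1 = False:
Case v4 = True:
The clause (v2) is unit, so v2 = True.
The clause (¬v0) is unit, so v0 = False.
The clause (v3) is unit, so v3 = True.
Now (¬v3) is unsatisfied and unit — conflict.
That branch fails; take v4 = False instead.
The clause (¬v2) is unit, so v2 = False.
The clause (¬v0) is unit, so v0 = False.
Now (v0) is unsatisfied and unit — conflict.
Neither v4 = True nor v4 = False works.
That branch fails; take v1 = True instead.
The clause (v2) is unit, so v2 = True.
The clause (v4) is unit, so v4 = True.
The clause (¬v0) is unit, so v0 = False.
The clause (v3) is unit, so v3 = True.
Now (¬v3) is unsatisfied and unit — conflict.
Neither v1 = True nor v1 = False works.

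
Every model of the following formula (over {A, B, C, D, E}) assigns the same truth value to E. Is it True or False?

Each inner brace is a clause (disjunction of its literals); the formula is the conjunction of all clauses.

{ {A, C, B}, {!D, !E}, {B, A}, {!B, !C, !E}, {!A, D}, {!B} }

Suppose E = true.
Unit clause (!D) forces D = false.
Unit clause (!A) forces A = false.
Unit clause (B) forces B = true.
That conflicts with the unit clause (!B).
So every satisfying assignment has E = False.

False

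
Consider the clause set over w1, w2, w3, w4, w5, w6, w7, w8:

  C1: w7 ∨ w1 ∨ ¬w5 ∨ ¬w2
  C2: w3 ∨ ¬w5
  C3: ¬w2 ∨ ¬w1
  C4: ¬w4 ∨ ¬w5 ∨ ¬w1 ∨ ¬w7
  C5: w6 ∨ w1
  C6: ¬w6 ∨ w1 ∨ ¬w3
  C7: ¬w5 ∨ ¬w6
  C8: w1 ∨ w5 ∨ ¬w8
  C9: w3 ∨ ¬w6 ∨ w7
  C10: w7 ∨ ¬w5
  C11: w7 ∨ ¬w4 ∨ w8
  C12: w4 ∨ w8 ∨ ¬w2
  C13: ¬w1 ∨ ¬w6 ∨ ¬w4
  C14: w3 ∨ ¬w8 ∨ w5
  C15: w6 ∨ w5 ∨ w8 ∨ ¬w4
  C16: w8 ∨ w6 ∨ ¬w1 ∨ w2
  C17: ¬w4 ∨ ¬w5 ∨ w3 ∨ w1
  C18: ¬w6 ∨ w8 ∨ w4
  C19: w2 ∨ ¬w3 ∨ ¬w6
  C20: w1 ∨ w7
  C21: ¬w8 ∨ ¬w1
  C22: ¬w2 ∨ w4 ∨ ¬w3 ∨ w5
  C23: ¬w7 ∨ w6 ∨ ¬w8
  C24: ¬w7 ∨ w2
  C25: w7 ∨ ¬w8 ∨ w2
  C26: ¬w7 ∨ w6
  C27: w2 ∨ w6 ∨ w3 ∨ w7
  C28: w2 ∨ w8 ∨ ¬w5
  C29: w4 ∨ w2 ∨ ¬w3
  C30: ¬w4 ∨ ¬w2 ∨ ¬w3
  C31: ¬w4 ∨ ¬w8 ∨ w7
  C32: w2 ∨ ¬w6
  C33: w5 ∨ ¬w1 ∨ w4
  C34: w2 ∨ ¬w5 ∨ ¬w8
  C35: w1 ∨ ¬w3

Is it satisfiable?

Branch on w3: set w3 = False.
The clause (¬w5) is unit, so w5 = False.
The clause (¬w8) is unit, so w8 = False.
Branch on w2: set w2 = True.
The clause (¬w1) is unit, so w1 = False.
The clause (w6) is unit, so w6 = True.
The clause (w7) is unit, so w7 = True.
The clause (w4) is unit, so w4 = True.
This assignment satisfies each clause.
A satisfying assignment: w1: False,  w2: True,  w3: False,  w4: True,  w5: False,  w6: True,  w7: True,  w8: False.

Satisfiable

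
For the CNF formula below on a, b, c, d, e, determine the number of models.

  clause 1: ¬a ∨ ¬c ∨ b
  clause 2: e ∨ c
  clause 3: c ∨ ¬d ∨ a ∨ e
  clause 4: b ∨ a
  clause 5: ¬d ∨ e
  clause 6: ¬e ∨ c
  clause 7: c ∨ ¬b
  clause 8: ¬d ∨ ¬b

There are 2^5 = 32 truth assignments over (a, b, c, d, e).
Split on b. With b = True, the clauses containing b are satisfied and ¬b drops from the rest; 4 of the 2^4 = 16 assignments to the other variables satisfy what remains.
With b = False, by the same count on the reduced clause set, 0 assignments work.
Total: 4 + 0 = 4.

4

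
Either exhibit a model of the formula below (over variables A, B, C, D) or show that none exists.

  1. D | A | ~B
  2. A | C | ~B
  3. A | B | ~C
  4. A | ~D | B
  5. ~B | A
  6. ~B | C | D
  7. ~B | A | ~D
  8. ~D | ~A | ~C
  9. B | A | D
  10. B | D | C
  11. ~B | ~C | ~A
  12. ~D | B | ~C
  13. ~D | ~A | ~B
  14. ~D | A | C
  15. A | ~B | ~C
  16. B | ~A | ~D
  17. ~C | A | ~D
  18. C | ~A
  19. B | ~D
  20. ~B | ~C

Case B = 0:
The clause (~D) is unit, so D = 0.
The clause (A) is unit, so A = 1.
The clause (C) is unit, so C = 1.
This assignment satisfies each clause.

A ↦ 1,  B ↦ 0,  C ↦ 1,  D ↦ 0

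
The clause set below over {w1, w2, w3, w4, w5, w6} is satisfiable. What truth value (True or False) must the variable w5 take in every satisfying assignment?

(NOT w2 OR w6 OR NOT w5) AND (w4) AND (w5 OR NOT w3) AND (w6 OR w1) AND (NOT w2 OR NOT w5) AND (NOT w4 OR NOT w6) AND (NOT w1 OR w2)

False

Suppose w5 = true.
Unit clause (w4) forces w4 = true.
Unit clause (NOT w2) forces w2 = false.
Unit clause (NOT w6) forces w6 = false.
Unit clause (w1) forces w1 = true.
That conflicts with the unit clause (NOT w1).
So every satisfying assignment has w5 = False.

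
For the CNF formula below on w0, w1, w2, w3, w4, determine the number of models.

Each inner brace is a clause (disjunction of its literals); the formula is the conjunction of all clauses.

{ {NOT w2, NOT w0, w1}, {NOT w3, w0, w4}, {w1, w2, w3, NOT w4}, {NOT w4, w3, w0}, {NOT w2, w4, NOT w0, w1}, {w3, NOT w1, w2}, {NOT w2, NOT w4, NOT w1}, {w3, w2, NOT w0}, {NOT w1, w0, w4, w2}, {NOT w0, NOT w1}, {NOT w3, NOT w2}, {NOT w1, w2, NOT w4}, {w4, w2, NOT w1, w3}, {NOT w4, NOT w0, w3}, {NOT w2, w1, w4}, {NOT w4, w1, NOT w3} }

3

There are 2^5 = 32 truth assignments over (w0, w1, w2, w3, w4).
Split on w0. With w0 = true, the clauses containing w0 are satisfied and NOT w0 drops from the rest; 1 of the 2^4 = 16 assignments to the other variables satisfy what remains.
With w0 = false, by the same count on the reduced clause set, 2 assignments work.
(One model: w0=F, w1=F, w2=F, w3=F, w4=F.)
Total: 1 + 2 = 3.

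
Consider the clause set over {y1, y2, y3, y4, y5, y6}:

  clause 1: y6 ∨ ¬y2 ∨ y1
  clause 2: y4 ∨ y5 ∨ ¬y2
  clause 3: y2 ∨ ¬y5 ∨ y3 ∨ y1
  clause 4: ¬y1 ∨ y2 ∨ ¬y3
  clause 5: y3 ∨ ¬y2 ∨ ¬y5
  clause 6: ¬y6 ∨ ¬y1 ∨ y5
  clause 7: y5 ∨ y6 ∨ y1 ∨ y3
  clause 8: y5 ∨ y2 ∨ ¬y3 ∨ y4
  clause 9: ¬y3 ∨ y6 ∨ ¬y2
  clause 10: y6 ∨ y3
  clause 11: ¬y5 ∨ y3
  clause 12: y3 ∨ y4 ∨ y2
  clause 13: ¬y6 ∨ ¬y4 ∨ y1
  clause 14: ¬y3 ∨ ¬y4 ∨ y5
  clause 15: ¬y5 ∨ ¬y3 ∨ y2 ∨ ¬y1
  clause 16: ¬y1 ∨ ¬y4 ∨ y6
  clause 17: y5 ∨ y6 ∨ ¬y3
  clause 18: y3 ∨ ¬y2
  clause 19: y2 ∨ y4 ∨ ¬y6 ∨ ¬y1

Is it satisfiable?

Yes

Branch on y6: set y6 = True.
Branch on y1: set y1 = False.
(¬y4) alone gives y4 = False.
Branch on y5: set y5 = True.
(y3) alone gives y3 = True.
All clauses hold; y2 can take either value.
A satisfying assignment: y1: False; y2: True; y3: True; y4: False; y5: True; y6: True.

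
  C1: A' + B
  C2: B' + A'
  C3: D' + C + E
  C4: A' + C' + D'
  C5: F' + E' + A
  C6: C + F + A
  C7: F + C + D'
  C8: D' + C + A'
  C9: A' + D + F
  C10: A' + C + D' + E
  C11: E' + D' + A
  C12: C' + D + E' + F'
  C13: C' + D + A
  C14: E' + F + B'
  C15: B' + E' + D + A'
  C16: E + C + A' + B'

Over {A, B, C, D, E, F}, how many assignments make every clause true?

There are 2^6 = 64 truth assignments over (A, B, C, D, E, F).
Split on A. With A = 1, the clauses containing A are satisfied and A' drops from the rest; 0 of the 2^5 = 32 assignments to the other variables satisfy what remains.
With A = 0, by the same count on the reduced clause set, 6 assignments work.
(One model: A=F, B=F, C=F, D=F, E=F, F=T.)
Total: 0 + 6 = 6.

6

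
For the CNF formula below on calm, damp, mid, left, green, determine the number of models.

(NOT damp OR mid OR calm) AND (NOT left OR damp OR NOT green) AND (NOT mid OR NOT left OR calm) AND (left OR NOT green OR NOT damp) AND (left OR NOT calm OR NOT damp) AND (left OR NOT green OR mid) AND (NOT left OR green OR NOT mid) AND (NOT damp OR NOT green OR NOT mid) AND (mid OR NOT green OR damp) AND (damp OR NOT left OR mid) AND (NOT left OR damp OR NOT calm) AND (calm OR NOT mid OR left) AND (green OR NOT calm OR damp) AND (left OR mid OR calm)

There are 2^5 = 32 truth assignments over (calm, damp, mid, left, green).
Split on left. With left = true, the clauses containing left are satisfied and NOT left drops from the rest; 2 of the 2^4 = 16 assignments to the other variables satisfy what remains.
With left = false, by the same count on the reduced clause set, 1 assignment works.
(One model: calm=T, damp=F, mid=T, left=F, green=T.)
Total: 2 + 1 = 3.

3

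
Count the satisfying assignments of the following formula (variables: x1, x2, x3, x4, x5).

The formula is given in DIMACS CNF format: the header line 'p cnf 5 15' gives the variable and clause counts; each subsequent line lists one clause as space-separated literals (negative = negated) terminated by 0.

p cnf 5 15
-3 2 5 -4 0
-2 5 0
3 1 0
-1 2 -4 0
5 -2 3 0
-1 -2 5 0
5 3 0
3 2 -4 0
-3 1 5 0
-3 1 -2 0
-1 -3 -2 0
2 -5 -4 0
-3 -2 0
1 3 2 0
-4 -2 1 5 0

There are 2^5 = 32 truth assignments over (x1, x2, x3, x4, x5).
Split on x4. With x4 = True, the clauses containing x4 are satisfied and ¬x4 drops from the rest; 1 of the 2^4 = 16 assignments to the other variables satisfy what remains.
With x4 = False, by the same count on the reduced clause set, 5 assignments work.
(One model: x1=F, x2=F, x3=T, x4=F, x5=T.)
Total: 1 + 5 = 6.

6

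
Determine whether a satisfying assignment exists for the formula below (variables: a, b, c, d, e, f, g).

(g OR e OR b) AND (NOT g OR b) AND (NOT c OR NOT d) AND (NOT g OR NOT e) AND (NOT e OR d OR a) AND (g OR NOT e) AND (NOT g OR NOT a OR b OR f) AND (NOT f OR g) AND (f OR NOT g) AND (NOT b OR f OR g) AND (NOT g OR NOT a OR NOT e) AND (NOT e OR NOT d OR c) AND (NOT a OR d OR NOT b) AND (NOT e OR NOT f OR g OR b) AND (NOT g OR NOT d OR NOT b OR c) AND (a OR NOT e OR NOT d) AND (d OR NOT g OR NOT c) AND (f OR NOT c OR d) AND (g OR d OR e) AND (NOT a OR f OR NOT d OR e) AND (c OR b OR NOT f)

Branch on g: set g = true.
From the singleton clause (b), b = true.
From the singleton clause (NOT e), e = false.
From the singleton clause (f), f = true.
Branch on c: set c = false.
From the singleton clause (NOT d), d = false.
From the singleton clause (NOT a), a = false.
This assignment satisfies each clause.
A satisfying assignment: a ↦ false; b ↦ true; c ↦ false; d ↦ false; e ↦ false; f ↦ true; g ↦ true.

Yes, satisfiable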